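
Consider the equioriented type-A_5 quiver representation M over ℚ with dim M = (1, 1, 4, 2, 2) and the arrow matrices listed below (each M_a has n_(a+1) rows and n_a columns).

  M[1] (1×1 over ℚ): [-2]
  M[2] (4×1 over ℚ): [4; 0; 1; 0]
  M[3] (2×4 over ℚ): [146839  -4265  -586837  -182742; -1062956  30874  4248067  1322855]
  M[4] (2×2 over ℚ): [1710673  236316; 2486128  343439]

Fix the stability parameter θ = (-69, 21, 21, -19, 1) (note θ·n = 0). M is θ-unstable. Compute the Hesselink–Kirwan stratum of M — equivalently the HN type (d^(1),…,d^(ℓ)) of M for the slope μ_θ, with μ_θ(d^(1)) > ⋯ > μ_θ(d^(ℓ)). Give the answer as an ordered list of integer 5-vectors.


Barcode: M ≅ I[1,5], I[3,3]^2, I[3,5]. HN layers by μ_θ (4 steps, strictly decreasing):
  μ^(1)=21; μ^(2)=6; μ^(3)=1; μ^(4)=-69

((0, 0, 2, 0, 0); (0, 1, 1, 1, 1); (0, 0, 1, 1, 1); (1, 0, 0, 0, 0))


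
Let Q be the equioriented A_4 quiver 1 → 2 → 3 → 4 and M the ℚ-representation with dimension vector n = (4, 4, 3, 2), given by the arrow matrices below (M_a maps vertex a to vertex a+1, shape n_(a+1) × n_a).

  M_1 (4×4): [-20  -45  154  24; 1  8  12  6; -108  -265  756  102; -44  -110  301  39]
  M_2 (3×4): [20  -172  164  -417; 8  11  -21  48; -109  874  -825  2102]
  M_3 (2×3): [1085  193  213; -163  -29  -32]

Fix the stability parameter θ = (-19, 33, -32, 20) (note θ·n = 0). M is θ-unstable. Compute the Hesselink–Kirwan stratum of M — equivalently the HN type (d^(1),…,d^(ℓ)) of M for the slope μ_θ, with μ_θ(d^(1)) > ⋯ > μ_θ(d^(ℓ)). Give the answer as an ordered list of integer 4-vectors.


Interval decomposition of M: I[1,1], I[1,2], I[1,4]^2, I[2,3].
HN type (ℓ=4): μ^(1)=33; μ^(2)=20; μ^(3)=1/2; μ^(4)=-19

((0, 1, 0, 0); (0, 0, 0, 2); (0, 3, 3, 0); (4, 0, 0, 0))


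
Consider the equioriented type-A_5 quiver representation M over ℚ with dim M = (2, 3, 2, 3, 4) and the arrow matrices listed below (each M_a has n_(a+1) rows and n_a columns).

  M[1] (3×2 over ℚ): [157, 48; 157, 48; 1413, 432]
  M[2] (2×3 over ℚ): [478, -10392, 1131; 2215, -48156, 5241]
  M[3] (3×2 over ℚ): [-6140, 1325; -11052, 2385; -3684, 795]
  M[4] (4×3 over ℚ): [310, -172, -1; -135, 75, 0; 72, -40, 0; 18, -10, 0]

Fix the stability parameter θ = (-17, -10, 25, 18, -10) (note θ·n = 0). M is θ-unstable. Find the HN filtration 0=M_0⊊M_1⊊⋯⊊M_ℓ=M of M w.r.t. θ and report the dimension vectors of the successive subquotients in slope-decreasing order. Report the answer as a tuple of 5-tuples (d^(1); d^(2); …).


Via rank(M_{q-1}∘⋯∘M_p): M ≅ I[1,1], I[1,3], I[2,2], I[2,5], I[4,4], I[4,5], I[5,5]^2.
μ_θ-semistable layers: μ^(1)=25; μ^(2)=18; μ^(3)=11; μ^(4)=4; μ^(5)=-10; μ^(6)=-17

((0, 0, 1, 0, 0); (0, 0, 0, 1, 0); (0, 0, 1, 1, 1); (0, 0, 0, 1, 1); (0, 3, 0, 0, 2); (2, 0, 0, 0, 0))


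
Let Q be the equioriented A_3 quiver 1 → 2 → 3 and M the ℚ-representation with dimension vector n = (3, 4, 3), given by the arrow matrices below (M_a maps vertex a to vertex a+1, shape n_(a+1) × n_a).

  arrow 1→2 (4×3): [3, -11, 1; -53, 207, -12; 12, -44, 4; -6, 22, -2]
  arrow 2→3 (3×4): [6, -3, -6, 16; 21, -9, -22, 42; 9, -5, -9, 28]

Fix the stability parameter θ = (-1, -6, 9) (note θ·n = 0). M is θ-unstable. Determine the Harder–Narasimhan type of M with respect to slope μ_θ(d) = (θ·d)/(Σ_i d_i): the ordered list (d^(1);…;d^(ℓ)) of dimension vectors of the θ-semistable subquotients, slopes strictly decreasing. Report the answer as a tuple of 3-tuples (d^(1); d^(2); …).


Barcode: M ≅ I[1,1], I[1,3]^2, I[2,2], I[2,3]. HN layers by μ_θ (4 steps, strictly decreasing):
  μ^(1)=9; μ^(2)=-1; μ^(3)=-7/2; μ^(4)=-6

((0, 0, 3); (1, 0, 0); (2, 2, 0); (0, 2, 0))


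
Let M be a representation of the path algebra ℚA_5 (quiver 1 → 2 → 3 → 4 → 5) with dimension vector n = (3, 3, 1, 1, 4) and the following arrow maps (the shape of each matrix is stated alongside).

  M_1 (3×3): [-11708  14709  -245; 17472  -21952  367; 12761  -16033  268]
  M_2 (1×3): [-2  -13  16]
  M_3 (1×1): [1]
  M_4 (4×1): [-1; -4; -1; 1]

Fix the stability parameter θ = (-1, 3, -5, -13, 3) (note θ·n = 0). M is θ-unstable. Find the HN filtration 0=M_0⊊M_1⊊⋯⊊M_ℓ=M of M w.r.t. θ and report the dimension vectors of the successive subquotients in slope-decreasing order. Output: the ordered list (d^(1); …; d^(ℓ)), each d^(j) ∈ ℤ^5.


Barcode: M ≅ I[1,2]^2, I[1,5], I[5,5]^3. HN layers by μ_θ (3 steps, strictly decreasing):
  μ^(1)=3; μ^(2)=-1; μ^(3)=-4

((0, 2, 0, 0, 4); (2, 0, 0, 0, 0); (1, 1, 1, 1, 0))


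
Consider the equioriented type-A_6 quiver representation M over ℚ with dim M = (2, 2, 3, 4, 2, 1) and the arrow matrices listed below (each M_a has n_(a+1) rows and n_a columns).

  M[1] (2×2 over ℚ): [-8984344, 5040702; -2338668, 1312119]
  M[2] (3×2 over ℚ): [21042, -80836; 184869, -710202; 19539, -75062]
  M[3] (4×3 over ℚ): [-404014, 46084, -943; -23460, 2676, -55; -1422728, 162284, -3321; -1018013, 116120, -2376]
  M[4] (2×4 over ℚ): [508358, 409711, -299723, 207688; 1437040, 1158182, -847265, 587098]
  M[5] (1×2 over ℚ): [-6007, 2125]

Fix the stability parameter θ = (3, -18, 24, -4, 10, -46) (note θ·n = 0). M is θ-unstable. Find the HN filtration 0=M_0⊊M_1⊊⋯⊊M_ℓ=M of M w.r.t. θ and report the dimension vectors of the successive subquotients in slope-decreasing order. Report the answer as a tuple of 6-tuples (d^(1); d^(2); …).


Via rank(M_{q-1}∘⋯∘M_p): M ≅ I[1,1], I[1,2], I[2,6], I[3,3], I[3,4], I[4,4], I[4,5].
μ_θ-semistable layers: μ^(1)=24; μ^(2)=10; μ^(3)=3; μ^(4)=-4; μ^(5)=-15/2; μ^(6)=-18

((0, 0, 1, 0, 0, 0); (0, 0, 1, 1, 1, 0); (1, 0, 0, 0, 0, 0); (0, 0, 1, 3, 1, 1); (1, 1, 0, 0, 0, 0); (0, 1, 0, 0, 0, 0))


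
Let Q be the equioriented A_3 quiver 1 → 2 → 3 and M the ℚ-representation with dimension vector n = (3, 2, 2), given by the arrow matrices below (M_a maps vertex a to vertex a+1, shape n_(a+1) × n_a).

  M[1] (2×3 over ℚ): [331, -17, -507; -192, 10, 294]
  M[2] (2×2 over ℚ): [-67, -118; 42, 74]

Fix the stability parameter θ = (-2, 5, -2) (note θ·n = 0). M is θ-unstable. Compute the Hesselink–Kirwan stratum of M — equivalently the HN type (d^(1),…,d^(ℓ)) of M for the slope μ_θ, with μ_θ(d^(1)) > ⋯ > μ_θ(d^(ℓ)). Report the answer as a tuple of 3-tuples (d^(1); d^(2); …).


Interval decomposition of M: I[1,1], I[1,3]^2.
HN type (ℓ=2): μ^(1)=3/2; μ^(2)=-2

((0, 2, 2); (3, 0, 0))


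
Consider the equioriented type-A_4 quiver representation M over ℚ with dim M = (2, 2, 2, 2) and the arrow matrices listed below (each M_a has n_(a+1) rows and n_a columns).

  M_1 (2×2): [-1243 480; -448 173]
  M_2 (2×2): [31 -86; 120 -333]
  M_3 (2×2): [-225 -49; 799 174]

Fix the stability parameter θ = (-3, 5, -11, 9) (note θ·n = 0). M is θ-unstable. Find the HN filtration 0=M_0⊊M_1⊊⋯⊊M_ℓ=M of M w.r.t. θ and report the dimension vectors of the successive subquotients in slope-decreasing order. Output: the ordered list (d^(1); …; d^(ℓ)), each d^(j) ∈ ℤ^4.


Via rank(M_{q-1}∘⋯∘M_p): M ≅ I[1,4]^2.
μ_θ-semistable layers: μ^(1)=9; μ^(2)=-3

((0, 0, 0, 2); (2, 2, 2, 0))


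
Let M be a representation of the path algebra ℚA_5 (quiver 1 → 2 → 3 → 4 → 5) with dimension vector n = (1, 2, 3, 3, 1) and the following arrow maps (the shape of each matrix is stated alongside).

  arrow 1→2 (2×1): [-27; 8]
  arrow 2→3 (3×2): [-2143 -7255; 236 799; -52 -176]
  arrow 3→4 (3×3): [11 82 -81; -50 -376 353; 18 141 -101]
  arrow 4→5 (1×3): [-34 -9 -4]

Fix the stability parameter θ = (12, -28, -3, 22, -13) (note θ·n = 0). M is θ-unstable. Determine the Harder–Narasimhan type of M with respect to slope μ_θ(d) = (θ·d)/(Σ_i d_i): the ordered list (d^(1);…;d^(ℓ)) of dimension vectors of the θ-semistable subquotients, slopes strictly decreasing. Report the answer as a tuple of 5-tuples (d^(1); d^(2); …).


Via rank(M_{q-1}∘⋯∘M_p): M ≅ I[1,4], I[2,5], I[3,4].
μ_θ-semistable layers: μ^(1)=22; μ^(2)=9/2; μ^(3)=-3; μ^(4)=-8; μ^(5)=-28

((0, 0, 0, 2, 0); (0, 0, 0, 1, 1); (0, 0, 3, 0, 0); (1, 1, 0, 0, 0); (0, 1, 0, 0, 0))


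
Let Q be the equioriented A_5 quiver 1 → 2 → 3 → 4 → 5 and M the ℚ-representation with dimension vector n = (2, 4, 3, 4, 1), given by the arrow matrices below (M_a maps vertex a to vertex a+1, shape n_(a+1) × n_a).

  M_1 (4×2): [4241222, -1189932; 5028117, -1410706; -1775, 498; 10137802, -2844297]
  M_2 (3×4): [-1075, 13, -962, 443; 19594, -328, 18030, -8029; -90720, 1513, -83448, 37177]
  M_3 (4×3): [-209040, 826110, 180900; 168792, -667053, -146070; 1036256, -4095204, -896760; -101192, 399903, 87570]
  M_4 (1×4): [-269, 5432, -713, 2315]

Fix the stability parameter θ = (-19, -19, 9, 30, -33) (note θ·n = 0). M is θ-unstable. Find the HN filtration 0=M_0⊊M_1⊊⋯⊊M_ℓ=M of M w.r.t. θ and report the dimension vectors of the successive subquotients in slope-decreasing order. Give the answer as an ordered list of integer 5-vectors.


Barcode: M ≅ I[1,3], I[1,5], I[2,2], I[2,3], I[4,4]^3. HN layers by μ_θ (4 steps, strictly decreasing):
  μ^(1)=30; μ^(2)=9; μ^(3)=2; μ^(4)=-19

((0, 0, 0, 3, 0); (0, 0, 2, 0, 0); (0, 0, 1, 1, 1); (2, 4, 0, 0, 0))


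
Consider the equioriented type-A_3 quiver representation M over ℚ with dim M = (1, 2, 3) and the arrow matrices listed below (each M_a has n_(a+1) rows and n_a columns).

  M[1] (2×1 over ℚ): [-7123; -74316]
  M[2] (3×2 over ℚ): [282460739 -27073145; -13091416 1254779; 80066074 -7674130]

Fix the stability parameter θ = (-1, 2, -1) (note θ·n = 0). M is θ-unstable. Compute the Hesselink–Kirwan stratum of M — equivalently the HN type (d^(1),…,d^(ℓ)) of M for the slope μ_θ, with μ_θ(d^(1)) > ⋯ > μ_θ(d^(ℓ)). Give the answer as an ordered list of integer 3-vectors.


Interval decomposition of M: I[1,3], I[2,3], I[3,3].
HN type (ℓ=2): μ^(1)=1/2; μ^(2)=-1

((0, 2, 2); (1, 0, 1))


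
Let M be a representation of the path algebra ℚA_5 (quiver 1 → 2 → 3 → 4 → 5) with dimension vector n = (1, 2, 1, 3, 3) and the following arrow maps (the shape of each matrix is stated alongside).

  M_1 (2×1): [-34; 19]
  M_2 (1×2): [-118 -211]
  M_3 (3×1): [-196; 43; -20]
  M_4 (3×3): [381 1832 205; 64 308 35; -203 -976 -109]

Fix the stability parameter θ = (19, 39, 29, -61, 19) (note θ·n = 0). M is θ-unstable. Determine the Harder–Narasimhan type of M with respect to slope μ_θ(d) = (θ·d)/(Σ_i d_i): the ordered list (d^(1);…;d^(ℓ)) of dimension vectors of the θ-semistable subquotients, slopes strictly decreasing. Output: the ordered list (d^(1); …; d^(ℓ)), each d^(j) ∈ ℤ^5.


Via rank(M_{q-1}∘⋯∘M_p): M ≅ I[1,4], I[2,2], I[4,5]^2, I[5,5].
μ_θ-semistable layers: μ^(1)=39; μ^(2)=19; μ^(3)=13/2; μ^(4)=-61

((0, 1, 0, 0, 0); (0, 0, 0, 0, 3); (1, 1, 1, 1, 0); (0, 0, 0, 2, 0))


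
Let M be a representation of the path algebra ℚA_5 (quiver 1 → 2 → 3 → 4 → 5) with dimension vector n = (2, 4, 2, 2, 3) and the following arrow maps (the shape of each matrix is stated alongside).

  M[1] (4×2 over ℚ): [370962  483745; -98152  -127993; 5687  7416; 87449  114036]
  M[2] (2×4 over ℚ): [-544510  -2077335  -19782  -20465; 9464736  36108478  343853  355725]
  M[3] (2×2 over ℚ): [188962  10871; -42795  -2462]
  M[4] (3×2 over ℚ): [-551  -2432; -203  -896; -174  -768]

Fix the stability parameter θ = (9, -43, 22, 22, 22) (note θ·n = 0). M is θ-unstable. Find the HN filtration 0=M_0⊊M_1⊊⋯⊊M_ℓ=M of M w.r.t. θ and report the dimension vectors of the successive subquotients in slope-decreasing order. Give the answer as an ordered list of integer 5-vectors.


Barcode: M ≅ I[1,4], I[1,5], I[2,2]^2, I[5,5]^2. HN layers by μ_θ (3 steps, strictly decreasing):
  μ^(1)=22; μ^(2)=-17; μ^(3)=-43

((0, 0, 2, 2, 3); (2, 2, 0, 0, 0); (0, 2, 0, 0, 0))


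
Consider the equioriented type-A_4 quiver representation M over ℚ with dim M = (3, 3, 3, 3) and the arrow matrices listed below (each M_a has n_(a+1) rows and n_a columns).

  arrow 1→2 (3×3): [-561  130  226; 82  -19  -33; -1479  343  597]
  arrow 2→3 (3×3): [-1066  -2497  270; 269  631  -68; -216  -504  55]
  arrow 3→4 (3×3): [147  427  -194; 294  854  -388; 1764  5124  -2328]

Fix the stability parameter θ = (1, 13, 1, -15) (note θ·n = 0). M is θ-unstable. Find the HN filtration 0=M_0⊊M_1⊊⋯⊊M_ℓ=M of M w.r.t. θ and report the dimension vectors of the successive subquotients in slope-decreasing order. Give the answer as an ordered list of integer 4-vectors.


Via rank(M_{q-1}∘⋯∘M_p): M ≅ I[1,3]^2, I[1,4], I[4,4]^2.
μ_θ-semistable layers: μ^(1)=7; μ^(2)=1; μ^(3)=0; μ^(4)=-15

((0, 2, 2, 0); (2, 0, 0, 0); (1, 1, 1, 1); (0, 0, 0, 2))


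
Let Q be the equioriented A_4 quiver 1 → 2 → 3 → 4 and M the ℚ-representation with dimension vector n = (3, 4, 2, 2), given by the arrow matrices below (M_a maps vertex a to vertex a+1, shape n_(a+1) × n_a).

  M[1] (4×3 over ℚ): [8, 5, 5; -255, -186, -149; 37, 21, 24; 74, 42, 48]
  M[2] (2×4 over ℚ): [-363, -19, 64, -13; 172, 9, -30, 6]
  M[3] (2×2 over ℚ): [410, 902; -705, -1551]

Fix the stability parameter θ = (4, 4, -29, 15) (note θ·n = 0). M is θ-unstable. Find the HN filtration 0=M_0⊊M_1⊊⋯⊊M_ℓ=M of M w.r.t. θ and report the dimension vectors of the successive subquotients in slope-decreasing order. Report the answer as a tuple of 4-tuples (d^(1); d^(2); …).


Barcode: M ≅ I[1,2], I[1,3], I[1,4], I[2,2], I[4,4]. HN layers by μ_θ (3 steps, strictly decreasing):
  μ^(1)=15; μ^(2)=4; μ^(3)=-7

((0, 0, 0, 2); (1, 2, 0, 0); (2, 2, 2, 0))


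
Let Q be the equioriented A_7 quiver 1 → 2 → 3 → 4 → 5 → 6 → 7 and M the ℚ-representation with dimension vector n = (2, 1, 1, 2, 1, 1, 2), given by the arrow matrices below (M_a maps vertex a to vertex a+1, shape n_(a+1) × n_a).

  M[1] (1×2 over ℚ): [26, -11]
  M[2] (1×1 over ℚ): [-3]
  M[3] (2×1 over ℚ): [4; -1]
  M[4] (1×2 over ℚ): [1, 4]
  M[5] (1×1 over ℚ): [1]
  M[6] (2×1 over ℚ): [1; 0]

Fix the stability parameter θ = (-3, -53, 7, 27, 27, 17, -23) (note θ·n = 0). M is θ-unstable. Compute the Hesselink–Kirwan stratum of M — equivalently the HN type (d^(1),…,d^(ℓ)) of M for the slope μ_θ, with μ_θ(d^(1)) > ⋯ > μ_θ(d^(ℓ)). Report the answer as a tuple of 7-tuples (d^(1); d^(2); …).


Interval decomposition of M: I[1,1], I[1,4], I[4,7], I[7,7].
HN type (ℓ=6): μ^(1)=27; μ^(2)=12; μ^(3)=7; μ^(4)=-3; μ^(5)=-23; μ^(6)=-28

((0, 0, 0, 1, 0, 0, 0); (0, 0, 0, 1, 1, 1, 1); (0, 0, 1, 0, 0, 0, 0); (1, 0, 0, 0, 0, 0, 0); (0, 0, 0, 0, 0, 0, 1); (1, 1, 0, 0, 0, 0, 0))


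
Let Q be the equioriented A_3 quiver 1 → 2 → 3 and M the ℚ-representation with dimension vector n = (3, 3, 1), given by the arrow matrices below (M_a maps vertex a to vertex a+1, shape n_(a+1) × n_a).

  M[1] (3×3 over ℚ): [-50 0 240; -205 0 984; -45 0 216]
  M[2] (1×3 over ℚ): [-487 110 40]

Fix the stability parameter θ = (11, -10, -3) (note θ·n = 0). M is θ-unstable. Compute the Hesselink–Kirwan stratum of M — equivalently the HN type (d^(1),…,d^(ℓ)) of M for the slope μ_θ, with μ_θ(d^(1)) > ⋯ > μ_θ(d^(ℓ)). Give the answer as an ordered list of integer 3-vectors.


Interval decomposition of M: I[1,1]^2, I[1,2], I[2,2], I[2,3].
HN type (ℓ=4): μ^(1)=11; μ^(2)=1/2; μ^(3)=-3; μ^(4)=-10

((2, 0, 0); (1, 1, 0); (0, 0, 1); (0, 2, 0))


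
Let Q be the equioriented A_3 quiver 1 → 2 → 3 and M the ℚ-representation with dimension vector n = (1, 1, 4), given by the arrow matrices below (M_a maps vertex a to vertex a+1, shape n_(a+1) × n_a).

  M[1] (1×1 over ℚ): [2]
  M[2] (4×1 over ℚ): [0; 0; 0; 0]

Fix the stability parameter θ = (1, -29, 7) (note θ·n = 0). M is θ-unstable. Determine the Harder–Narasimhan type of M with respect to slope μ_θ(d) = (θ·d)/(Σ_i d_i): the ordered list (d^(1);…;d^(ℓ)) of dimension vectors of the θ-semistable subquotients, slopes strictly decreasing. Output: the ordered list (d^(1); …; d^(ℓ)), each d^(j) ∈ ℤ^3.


Via rank(M_{q-1}∘⋯∘M_p): M ≅ I[1,2], I[3,3]^4.
μ_θ-semistable layers: μ^(1)=7; μ^(2)=-14

((0, 0, 4); (1, 1, 0))


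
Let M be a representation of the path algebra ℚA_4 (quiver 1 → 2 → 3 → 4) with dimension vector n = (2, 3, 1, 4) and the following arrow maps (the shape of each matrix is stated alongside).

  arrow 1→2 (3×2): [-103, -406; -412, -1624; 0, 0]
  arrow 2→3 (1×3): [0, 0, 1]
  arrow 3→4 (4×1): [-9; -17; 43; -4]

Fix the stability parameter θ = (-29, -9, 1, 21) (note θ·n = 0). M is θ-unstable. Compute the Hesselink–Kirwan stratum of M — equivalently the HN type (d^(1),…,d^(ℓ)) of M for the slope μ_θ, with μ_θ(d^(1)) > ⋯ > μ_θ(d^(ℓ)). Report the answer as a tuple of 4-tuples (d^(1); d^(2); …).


Interval decomposition of M: I[1,1], I[1,2], I[2,2], I[2,4], I[4,4]^3.
HN type (ℓ=4): μ^(1)=21; μ^(2)=1; μ^(3)=-9; μ^(4)=-29

((0, 0, 0, 4); (0, 0, 1, 0); (0, 3, 0, 0); (2, 0, 0, 0))


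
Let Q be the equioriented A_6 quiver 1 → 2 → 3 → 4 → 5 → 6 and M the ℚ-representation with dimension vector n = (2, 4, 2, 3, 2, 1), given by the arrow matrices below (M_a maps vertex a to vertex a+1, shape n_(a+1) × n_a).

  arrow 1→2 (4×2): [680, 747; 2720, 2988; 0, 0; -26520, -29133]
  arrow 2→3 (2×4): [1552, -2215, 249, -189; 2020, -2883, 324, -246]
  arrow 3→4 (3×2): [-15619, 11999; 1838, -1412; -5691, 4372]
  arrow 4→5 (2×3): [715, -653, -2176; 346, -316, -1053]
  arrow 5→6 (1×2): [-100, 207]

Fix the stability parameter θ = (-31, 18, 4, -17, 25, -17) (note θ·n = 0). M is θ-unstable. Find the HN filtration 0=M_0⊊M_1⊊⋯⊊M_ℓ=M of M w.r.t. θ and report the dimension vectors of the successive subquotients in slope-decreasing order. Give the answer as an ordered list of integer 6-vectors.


Interval decomposition of M: I[1,1], I[1,6], I[2,2]^2, I[2,5], I[4,4].
HN type (ℓ=6): μ^(1)=25; μ^(2)=18; μ^(3)=4; μ^(4)=5/3; μ^(5)=-17; μ^(6)=-31

((0, 0, 0, 0, 1, 0); (0, 2, 0, 0, 0, 0); (0, 0, 0, 0, 1, 1); (0, 2, 2, 2, 0, 0); (0, 0, 0, 1, 0, 0); (2, 0, 0, 0, 0, 0))


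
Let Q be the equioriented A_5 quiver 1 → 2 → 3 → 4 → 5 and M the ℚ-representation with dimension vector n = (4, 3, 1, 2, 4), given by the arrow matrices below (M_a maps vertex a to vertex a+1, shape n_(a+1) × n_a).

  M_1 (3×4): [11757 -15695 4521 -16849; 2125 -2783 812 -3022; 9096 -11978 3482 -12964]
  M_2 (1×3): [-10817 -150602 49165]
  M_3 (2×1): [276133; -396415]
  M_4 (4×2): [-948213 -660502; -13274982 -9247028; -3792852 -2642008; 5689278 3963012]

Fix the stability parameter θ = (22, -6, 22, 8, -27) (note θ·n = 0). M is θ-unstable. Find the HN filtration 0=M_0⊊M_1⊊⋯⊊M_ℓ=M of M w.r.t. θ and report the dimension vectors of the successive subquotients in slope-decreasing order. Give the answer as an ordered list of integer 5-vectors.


Via rank(M_{q-1}∘⋯∘M_p): M ≅ I[1,1], I[1,2]^2, I[1,5], I[4,4], I[5,5]^3.
μ_θ-semistable layers: μ^(1)=22; μ^(2)=8; μ^(3)=19/5; μ^(4)=-27

((1, 0, 0, 0, 0); (2, 2, 0, 1, 0); (1, 1, 1, 1, 1); (0, 0, 0, 0, 3))


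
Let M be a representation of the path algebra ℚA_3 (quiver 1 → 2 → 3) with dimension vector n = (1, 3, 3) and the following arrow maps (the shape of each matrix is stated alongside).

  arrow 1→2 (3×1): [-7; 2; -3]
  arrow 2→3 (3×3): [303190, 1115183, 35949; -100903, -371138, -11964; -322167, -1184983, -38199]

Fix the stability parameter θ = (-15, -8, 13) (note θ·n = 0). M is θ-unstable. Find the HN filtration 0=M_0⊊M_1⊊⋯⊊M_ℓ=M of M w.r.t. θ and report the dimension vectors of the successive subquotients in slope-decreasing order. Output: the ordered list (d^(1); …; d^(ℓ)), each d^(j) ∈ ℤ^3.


Interval decomposition of M: I[1,3], I[2,2], I[2,3], I[3,3].
HN type (ℓ=3): μ^(1)=13; μ^(2)=-8; μ^(3)=-15

((0, 0, 3); (0, 3, 0); (1, 0, 0))


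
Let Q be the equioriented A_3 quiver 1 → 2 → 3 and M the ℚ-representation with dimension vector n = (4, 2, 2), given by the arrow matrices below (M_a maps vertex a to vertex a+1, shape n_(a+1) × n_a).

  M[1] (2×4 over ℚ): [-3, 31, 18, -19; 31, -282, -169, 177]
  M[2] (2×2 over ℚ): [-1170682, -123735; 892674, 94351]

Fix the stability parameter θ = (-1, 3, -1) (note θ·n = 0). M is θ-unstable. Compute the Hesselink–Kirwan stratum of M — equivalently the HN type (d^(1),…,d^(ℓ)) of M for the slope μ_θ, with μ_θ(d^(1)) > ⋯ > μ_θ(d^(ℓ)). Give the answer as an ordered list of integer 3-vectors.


Interval decomposition of M: I[1,1]^2, I[1,3]^2.
HN type (ℓ=2): μ^(1)=1; μ^(2)=-1

((0, 2, 2); (4, 0, 0))


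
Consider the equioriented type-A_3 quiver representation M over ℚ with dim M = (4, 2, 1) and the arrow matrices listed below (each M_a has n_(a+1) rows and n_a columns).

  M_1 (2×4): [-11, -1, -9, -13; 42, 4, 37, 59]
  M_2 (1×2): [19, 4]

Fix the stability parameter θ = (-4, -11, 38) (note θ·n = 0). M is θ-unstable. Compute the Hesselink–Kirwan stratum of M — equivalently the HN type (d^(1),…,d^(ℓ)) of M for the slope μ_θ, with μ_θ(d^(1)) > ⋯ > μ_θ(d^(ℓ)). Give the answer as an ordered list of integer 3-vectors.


Via rank(M_{q-1}∘⋯∘M_p): M ≅ I[1,1]^2, I[1,2], I[1,3].
μ_θ-semistable layers: μ^(1)=38; μ^(2)=-4; μ^(3)=-15/2

((0, 0, 1); (2, 0, 0); (2, 2, 0))


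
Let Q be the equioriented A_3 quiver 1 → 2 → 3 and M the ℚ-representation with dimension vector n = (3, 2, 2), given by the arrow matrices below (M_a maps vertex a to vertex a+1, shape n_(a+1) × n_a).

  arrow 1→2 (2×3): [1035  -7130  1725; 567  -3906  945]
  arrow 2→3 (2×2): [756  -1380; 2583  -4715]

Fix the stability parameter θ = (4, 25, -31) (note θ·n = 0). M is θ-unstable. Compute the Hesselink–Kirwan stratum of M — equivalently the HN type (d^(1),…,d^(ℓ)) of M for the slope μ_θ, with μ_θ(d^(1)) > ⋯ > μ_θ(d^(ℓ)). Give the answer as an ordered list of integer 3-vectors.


Via rank(M_{q-1}∘⋯∘M_p): M ≅ I[1,1]^2, I[1,2], I[2,3], I[3,3].
μ_θ-semistable layers: μ^(1)=25; μ^(2)=4; μ^(3)=-3; μ^(4)=-31

((0, 1, 0); (3, 0, 0); (0, 1, 1); (0, 0, 1))


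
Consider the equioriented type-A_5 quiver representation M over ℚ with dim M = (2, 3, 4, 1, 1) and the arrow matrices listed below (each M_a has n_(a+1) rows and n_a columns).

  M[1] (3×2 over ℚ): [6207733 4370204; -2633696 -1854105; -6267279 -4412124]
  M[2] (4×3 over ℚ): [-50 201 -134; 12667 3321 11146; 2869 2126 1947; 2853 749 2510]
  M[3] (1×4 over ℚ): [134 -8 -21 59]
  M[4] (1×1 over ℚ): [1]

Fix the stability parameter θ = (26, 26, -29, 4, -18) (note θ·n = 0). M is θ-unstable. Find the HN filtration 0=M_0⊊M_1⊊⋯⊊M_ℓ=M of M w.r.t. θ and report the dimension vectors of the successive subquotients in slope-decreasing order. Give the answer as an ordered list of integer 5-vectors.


Barcode: M ≅ I[1,3], I[1,5], I[2,3], I[3,3]. HN layers by μ_θ (4 steps, strictly decreasing):
  μ^(1)=23/3; μ^(2)=9/5; μ^(3)=-3/2; μ^(4)=-29

((1, 1, 1, 0, 0); (1, 1, 1, 1, 1); (0, 1, 1, 0, 0); (0, 0, 1, 0, 0))


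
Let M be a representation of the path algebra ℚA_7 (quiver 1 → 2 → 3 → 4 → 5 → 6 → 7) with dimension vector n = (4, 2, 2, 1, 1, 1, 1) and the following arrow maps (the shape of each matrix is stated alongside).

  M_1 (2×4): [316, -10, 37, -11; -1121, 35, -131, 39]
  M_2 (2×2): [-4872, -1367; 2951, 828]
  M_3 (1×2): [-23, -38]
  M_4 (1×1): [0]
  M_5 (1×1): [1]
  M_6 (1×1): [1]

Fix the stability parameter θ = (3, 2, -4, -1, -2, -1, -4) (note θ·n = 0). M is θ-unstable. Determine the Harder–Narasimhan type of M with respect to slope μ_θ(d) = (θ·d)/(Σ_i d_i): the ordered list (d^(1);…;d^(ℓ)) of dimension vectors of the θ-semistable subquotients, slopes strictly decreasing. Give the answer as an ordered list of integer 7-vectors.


Barcode: M ≅ I[1,1]^2, I[1,3], I[1,4], I[5,7]. HN layers by μ_θ (4 steps, strictly decreasing):
  μ^(1)=3; μ^(2)=1/3; μ^(3)=0; μ^(4)=-7/3

((2, 0, 0, 0, 0, 0, 0); (1, 1, 1, 0, 0, 0, 0); (1, 1, 1, 1, 0, 0, 0); (0, 0, 0, 0, 1, 1, 1))


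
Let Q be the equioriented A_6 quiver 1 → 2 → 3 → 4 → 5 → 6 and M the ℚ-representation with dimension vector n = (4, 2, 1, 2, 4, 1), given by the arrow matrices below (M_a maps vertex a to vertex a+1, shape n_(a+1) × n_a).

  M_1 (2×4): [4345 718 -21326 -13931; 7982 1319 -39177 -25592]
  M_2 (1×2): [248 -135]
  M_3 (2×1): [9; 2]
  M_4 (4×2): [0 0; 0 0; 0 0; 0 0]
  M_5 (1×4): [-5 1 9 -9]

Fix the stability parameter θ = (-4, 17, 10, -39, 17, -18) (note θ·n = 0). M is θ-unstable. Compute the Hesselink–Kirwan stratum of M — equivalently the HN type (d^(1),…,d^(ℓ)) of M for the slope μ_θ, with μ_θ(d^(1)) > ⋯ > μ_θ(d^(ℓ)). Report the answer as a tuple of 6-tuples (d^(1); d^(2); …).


Via rank(M_{q-1}∘⋯∘M_p): M ≅ I[1,1]^2, I[1,2], I[1,4], I[4,4], I[5,5]^3, I[5,6].
μ_θ-semistable layers: μ^(1)=17; μ^(2)=-1/2; μ^(3)=-4; μ^(4)=-39

((0, 1, 0, 0, 3, 0); (0, 0, 0, 0, 1, 1); (4, 1, 1, 1, 0, 0); (0, 0, 0, 1, 0, 0))


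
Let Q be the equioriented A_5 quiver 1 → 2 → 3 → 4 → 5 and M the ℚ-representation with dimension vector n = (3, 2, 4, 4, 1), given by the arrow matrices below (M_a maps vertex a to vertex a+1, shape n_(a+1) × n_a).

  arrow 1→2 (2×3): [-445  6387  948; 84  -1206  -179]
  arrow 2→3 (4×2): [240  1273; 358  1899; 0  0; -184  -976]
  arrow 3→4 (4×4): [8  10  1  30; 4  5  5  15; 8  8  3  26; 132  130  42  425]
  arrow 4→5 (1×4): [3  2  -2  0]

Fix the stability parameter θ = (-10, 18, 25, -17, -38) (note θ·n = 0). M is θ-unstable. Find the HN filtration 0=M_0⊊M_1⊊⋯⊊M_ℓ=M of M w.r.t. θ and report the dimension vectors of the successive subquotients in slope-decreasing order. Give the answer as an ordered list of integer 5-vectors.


Barcode: M ≅ I[1,1], I[1,3], I[1,5], I[3,4]^2, I[4,4]. HN layers by μ_θ (6 steps, strictly decreasing):
  μ^(1)=25; μ^(2)=18; μ^(3)=4; μ^(4)=-3; μ^(5)=-10; μ^(6)=-17

((0, 0, 1, 0, 0); (0, 1, 0, 0, 0); (0, 0, 2, 2, 0); (0, 1, 1, 1, 1); (3, 0, 0, 0, 0); (0, 0, 0, 1, 0))


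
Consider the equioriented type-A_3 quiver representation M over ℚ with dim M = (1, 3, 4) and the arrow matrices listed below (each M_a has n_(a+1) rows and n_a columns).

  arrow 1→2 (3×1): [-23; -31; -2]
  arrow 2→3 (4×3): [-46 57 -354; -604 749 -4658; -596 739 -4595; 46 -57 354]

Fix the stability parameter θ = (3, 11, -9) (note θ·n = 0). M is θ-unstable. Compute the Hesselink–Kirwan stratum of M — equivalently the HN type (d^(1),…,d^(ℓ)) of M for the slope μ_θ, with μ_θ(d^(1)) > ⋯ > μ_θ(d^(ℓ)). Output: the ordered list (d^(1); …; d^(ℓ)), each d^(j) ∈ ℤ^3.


Barcode: M ≅ I[1,3], I[2,3]^2, I[3,3]. HN layers by μ_θ (3 steps, strictly decreasing):
  μ^(1)=5/3; μ^(2)=1; μ^(3)=-9

((1, 1, 1); (0, 2, 2); (0, 0, 1))


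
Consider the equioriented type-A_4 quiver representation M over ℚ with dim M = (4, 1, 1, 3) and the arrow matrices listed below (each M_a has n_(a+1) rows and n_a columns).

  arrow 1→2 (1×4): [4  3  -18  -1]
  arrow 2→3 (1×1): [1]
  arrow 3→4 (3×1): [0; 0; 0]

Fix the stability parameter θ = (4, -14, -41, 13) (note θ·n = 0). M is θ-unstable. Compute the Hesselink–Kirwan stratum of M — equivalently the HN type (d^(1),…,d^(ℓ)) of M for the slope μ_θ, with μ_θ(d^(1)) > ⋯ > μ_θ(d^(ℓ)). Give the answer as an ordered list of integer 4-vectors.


Interval decomposition of M: I[1,1]^3, I[1,3], I[4,4]^3.
HN type (ℓ=3): μ^(1)=13; μ^(2)=4; μ^(3)=-17

((0, 0, 0, 3); (3, 0, 0, 0); (1, 1, 1, 0))


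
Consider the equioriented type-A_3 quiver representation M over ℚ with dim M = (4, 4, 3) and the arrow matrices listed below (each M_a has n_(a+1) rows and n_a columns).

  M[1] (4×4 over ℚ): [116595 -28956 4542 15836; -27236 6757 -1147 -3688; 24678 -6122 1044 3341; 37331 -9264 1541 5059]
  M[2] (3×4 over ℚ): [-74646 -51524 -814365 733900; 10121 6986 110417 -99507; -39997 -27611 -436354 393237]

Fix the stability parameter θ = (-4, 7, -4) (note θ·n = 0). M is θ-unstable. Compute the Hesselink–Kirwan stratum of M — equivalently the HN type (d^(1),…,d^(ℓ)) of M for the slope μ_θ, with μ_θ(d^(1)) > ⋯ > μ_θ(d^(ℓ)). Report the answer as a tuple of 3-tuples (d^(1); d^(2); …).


Barcode: M ≅ I[1,2], I[1,3]^3. HN layers by μ_θ (3 steps, strictly decreasing):
  μ^(1)=7; μ^(2)=3/2; μ^(3)=-4

((0, 1, 0); (0, 3, 3); (4, 0, 0))


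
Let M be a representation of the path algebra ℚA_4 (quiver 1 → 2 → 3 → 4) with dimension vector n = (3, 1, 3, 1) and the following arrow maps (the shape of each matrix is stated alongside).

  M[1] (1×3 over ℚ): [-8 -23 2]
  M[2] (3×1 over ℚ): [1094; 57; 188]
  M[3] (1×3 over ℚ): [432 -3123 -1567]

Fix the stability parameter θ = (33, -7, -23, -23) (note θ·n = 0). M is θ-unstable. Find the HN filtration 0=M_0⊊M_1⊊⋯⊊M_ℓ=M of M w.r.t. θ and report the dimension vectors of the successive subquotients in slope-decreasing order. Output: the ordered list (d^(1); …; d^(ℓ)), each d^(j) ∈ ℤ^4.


Barcode: M ≅ I[1,1]^2, I[1,4], I[3,3]^2. HN layers by μ_θ (3 steps, strictly decreasing):
  μ^(1)=33; μ^(2)=-5; μ^(3)=-23

((2, 0, 0, 0); (1, 1, 1, 1); (0, 0, 2, 0))


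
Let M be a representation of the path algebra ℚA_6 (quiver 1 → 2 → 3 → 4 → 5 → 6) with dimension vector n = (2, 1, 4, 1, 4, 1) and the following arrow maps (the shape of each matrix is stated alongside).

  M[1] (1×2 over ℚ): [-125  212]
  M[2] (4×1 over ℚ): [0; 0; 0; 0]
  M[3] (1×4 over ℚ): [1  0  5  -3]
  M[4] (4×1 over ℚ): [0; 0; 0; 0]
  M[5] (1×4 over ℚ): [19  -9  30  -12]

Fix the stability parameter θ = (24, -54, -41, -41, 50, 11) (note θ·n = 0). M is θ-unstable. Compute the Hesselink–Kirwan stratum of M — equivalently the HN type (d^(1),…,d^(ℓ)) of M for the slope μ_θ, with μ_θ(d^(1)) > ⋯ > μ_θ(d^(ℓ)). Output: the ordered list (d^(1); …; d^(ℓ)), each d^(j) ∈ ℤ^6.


Barcode: M ≅ I[1,1], I[1,2], I[3,3]^3, I[3,4], I[5,5]^3, I[5,6]. HN layers by μ_θ (5 steps, strictly decreasing):
  μ^(1)=50; μ^(2)=61/2; μ^(3)=24; μ^(4)=-15; μ^(5)=-41

((0, 0, 0, 0, 3, 0); (0, 0, 0, 0, 1, 1); (1, 0, 0, 0, 0, 0); (1, 1, 0, 0, 0, 0); (0, 0, 4, 1, 0, 0))


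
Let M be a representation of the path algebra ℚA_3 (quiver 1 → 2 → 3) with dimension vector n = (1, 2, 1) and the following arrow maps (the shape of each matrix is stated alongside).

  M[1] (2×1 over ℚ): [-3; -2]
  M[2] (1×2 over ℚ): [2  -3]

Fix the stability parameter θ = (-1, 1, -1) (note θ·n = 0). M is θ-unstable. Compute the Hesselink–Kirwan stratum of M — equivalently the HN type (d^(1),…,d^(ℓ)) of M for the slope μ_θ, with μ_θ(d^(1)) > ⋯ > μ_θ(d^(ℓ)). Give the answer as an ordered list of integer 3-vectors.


Interval decomposition of M: I[1,2], I[2,3].
HN type (ℓ=3): μ^(1)=1; μ^(2)=0; μ^(3)=-1

((0, 1, 0); (0, 1, 1); (1, 0, 0))


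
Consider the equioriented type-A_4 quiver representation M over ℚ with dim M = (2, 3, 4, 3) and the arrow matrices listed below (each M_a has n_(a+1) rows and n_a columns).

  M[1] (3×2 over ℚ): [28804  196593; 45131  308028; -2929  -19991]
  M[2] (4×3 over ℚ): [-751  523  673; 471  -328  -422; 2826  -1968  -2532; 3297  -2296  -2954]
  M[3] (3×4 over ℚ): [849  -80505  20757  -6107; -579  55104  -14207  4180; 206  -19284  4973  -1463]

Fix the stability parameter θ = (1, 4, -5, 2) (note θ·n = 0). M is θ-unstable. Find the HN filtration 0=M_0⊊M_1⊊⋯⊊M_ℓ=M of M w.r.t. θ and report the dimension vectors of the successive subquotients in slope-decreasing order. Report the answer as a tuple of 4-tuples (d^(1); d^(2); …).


Barcode: M ≅ I[1,2], I[1,4], I[2,4], I[3,3], I[3,4]. HN layers by μ_θ (6 steps, strictly decreasing):
  μ^(1)=4; μ^(2)=2; μ^(3)=1; μ^(4)=0; μ^(5)=-1/2; μ^(6)=-5

((0, 1, 0, 0); (0, 0, 0, 3); (1, 0, 0, 0); (1, 1, 1, 0); (0, 1, 1, 0); (0, 0, 2, 0))


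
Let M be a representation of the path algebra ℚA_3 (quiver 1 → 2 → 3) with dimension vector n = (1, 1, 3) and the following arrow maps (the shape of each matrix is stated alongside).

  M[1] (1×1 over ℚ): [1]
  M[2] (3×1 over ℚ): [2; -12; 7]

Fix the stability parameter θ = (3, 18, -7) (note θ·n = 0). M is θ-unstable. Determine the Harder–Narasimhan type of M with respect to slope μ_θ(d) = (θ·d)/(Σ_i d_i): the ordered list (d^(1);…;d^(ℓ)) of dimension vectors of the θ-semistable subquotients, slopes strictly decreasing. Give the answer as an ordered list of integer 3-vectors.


Via rank(M_{q-1}∘⋯∘M_p): M ≅ I[1,3], I[3,3]^2.
μ_θ-semistable layers: μ^(1)=11/2; μ^(2)=3; μ^(3)=-7

((0, 1, 1); (1, 0, 0); (0, 0, 2))


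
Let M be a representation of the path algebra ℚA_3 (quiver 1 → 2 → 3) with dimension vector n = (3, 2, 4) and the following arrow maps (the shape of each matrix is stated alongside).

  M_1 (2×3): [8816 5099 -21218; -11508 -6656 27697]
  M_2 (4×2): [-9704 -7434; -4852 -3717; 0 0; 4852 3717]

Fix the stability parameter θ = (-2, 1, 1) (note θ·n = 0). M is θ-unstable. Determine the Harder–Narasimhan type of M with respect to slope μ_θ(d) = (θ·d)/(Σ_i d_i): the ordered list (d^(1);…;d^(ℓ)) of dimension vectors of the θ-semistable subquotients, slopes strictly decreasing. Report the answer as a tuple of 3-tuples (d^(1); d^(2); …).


Interval decomposition of M: I[1,1], I[1,2], I[1,3], I[3,3]^3.
HN type (ℓ=2): μ^(1)=1; μ^(2)=-2

((0, 2, 4); (3, 0, 0))


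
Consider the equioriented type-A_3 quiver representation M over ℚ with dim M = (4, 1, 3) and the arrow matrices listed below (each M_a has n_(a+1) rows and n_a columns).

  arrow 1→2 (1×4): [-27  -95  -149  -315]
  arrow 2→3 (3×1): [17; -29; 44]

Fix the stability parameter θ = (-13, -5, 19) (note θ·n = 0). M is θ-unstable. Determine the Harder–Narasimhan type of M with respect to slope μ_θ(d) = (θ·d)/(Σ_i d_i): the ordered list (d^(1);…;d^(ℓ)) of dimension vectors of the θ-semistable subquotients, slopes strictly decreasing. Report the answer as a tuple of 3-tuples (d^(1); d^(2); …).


Barcode: M ≅ I[1,1]^3, I[1,3], I[3,3]^2. HN layers by μ_θ (3 steps, strictly decreasing):
  μ^(1)=19; μ^(2)=-5; μ^(3)=-13

((0, 0, 3); (0, 1, 0); (4, 0, 0))


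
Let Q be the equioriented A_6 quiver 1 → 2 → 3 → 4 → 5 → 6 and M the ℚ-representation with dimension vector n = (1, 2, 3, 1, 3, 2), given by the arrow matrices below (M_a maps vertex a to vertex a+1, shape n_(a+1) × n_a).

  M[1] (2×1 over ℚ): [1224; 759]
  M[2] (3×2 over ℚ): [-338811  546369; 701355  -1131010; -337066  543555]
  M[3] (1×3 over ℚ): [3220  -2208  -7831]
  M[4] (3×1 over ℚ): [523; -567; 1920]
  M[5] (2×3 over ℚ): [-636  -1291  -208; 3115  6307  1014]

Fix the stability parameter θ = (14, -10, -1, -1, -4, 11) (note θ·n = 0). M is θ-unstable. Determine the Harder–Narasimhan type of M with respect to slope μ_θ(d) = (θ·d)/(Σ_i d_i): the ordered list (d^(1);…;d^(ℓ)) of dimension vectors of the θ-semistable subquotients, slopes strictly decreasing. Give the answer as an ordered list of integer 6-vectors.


Interval decomposition of M: I[1,6], I[2,3], I[3,3], I[5,5], I[5,6].
HN type (ℓ=5): μ^(1)=11; μ^(2)=-2/5; μ^(3)=-1; μ^(4)=-4; μ^(5)=-10

((0, 0, 0, 0, 0, 2); (1, 1, 1, 1, 1, 0); (0, 0, 2, 0, 0, 0); (0, 0, 0, 0, 2, 0); (0, 1, 0, 0, 0, 0))


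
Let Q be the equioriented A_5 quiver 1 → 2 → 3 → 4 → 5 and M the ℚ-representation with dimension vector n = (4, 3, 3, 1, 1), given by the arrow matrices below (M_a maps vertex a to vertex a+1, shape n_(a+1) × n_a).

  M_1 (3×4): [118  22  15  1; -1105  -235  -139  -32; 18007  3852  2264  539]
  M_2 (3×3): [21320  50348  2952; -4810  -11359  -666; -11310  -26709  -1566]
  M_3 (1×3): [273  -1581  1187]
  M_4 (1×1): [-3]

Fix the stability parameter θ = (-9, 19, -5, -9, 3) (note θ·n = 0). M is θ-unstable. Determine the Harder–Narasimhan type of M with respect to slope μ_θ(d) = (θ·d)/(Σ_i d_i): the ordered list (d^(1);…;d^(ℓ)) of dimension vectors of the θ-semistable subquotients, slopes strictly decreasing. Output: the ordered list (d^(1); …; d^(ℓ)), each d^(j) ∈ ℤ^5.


Via rank(M_{q-1}∘⋯∘M_p): M ≅ I[1,1], I[1,2]^2, I[1,3], I[3,3], I[3,5].
μ_θ-semistable layers: μ^(1)=19; μ^(2)=7; μ^(3)=3; μ^(4)=-5; μ^(5)=-7; μ^(6)=-9

((0, 2, 0, 0, 0); (0, 1, 1, 0, 0); (0, 0, 0, 0, 1); (0, 0, 1, 0, 0); (0, 0, 1, 1, 0); (4, 0, 0, 0, 0))


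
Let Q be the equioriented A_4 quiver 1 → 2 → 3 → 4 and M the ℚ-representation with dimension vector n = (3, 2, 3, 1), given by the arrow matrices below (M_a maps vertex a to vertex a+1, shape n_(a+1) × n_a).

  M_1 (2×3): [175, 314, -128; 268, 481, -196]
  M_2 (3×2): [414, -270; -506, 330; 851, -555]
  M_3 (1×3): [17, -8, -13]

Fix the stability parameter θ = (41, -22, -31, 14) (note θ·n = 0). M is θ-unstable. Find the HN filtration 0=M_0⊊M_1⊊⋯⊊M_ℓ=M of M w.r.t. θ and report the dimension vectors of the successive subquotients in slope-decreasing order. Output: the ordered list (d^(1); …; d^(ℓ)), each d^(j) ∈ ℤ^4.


Barcode: M ≅ I[1,1], I[1,2], I[1,4], I[3,3]^2. HN layers by μ_θ (5 steps, strictly decreasing):
  μ^(1)=41; μ^(2)=14; μ^(3)=19/2; μ^(4)=-4; μ^(5)=-31

((1, 0, 0, 0); (0, 0, 0, 1); (1, 1, 0, 0); (1, 1, 1, 0); (0, 0, 2, 0))


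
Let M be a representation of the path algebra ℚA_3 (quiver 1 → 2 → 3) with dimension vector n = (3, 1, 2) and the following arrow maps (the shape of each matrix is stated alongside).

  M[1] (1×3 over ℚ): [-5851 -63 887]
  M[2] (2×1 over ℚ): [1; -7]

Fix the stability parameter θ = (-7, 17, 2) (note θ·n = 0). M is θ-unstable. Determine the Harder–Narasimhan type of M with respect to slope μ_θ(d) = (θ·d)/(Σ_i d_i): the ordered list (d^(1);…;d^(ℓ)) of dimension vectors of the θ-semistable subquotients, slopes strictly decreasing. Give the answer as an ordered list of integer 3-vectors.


Barcode: M ≅ I[1,1]^2, I[1,3], I[3,3]. HN layers by μ_θ (3 steps, strictly decreasing):
  μ^(1)=19/2; μ^(2)=2; μ^(3)=-7

((0, 1, 1); (0, 0, 1); (3, 0, 0))


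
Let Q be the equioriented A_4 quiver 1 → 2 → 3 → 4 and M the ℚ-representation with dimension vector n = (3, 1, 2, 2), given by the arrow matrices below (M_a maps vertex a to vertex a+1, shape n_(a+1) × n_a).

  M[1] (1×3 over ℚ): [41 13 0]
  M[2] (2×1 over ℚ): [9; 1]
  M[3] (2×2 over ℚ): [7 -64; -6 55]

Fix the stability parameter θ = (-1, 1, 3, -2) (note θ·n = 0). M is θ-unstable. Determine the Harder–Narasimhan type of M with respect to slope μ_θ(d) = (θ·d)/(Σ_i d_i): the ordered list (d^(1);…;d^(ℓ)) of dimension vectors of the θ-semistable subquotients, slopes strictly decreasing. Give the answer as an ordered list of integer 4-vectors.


Barcode: M ≅ I[1,1]^2, I[1,4], I[3,4]. HN layers by μ_θ (3 steps, strictly decreasing):
  μ^(1)=2/3; μ^(2)=1/2; μ^(3)=-1

((0, 1, 1, 1); (0, 0, 1, 1); (3, 0, 0, 0))


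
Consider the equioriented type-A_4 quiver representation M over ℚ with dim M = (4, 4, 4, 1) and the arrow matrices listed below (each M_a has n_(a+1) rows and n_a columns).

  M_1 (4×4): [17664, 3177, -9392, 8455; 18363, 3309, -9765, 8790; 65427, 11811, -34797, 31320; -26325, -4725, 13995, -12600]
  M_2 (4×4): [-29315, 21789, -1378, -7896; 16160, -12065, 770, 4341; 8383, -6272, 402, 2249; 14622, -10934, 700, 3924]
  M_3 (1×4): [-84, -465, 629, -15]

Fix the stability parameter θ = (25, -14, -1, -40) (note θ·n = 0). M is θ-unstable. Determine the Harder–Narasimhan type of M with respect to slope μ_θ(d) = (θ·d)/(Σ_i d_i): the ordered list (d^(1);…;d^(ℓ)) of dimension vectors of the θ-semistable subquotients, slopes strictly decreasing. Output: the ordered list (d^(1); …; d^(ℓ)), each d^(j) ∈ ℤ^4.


Via rank(M_{q-1}∘⋯∘M_p): M ≅ I[1,1]^2, I[1,2], I[1,4], I[2,3]^2, I[3,3].
μ_θ-semistable layers: μ^(1)=25; μ^(2)=11/2; μ^(3)=-1; μ^(4)=-15/2; μ^(5)=-14

((2, 0, 0, 0); (1, 1, 0, 0); (0, 0, 3, 0); (1, 1, 1, 1); (0, 2, 0, 0))
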